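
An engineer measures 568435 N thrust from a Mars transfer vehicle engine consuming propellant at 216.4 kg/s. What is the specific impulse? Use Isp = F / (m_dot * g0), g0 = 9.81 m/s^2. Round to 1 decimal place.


Step 1: m_dot * g0 = 216.4 * 9.81 = 2122.88
Step 2: Isp = 568435 / 2122.88 = 267.8 s

267.8


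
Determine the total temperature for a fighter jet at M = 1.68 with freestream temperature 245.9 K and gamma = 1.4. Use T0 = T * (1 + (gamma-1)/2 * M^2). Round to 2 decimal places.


Step 1: (gamma-1)/2 = 0.2
Step 2: M^2 = 2.8224
Step 3: 1 + 0.2 * 2.8224 = 1.56448
Step 4: T0 = 245.9 * 1.56448 = 384.71 K

384.71


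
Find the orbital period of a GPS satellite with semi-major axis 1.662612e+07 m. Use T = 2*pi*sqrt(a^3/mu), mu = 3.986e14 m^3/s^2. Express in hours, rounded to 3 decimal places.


Step 1: a^3 / mu = 4.595923e+21 / 3.986e14 = 1.153016e+07
Step 2: sqrt(1.153016e+07) = 3395.6093 s
Step 3: T = 2*pi * 3395.6093 = 21335.24 s
Step 4: T in hours = 21335.24 / 3600 = 5.926 hours

5.926


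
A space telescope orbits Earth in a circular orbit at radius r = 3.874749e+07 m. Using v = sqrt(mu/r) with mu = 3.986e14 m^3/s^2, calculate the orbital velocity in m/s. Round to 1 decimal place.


Step 1: mu / r = 3.986e14 / 3.874749e+07 = 10287117.9527
Step 2: v = sqrt(10287117.9527) = 3207.4 m/s

3207.4


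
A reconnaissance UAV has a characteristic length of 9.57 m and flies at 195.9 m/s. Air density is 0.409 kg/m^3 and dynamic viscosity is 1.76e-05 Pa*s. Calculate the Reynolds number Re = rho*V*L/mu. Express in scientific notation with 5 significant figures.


Step 1: Numerator = rho * V * L = 0.409 * 195.9 * 9.57 = 766.778067
Step 2: Re = 766.778067 / 1.76e-05
Step 3: Re = 4.3567e+07

4.3567e+07


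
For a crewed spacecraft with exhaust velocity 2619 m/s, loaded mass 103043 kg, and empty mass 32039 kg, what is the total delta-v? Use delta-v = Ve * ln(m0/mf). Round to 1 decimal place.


Step 1: Mass ratio m0/mf = 103043 / 32039 = 3.216174
Step 2: ln(3.216174) = 1.168192
Step 3: delta-v = 2619 * 1.168192 = 3059.5 m/s

3059.5


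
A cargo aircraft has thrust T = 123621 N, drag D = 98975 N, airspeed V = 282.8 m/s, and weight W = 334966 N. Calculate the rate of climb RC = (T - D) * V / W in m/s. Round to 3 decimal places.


Step 1: Excess thrust = T - D = 123621 - 98975 = 24646 N
Step 2: Excess power = 24646 * 282.8 = 6969888.8 W
Step 3: RC = 6969888.8 / 334966 = 20.808 m/s

20.808


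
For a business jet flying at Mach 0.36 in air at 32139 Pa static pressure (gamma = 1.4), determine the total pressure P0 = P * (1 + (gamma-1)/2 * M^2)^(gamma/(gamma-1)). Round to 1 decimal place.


Step 1: (gamma-1)/2 * M^2 = 0.2 * 0.1296 = 0.02592
Step 2: 1 + 0.02592 = 1.02592
Step 3: Exponent gamma/(gamma-1) = 3.5
Step 4: P0 = 32139 * 1.02592^3.5 = 35150.3 Pa

35150.3


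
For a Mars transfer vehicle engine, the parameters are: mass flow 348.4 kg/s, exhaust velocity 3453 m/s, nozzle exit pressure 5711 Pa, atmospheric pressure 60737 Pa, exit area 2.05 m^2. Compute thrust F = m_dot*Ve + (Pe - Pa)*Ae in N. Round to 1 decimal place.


Step 1: Momentum thrust = m_dot * Ve = 348.4 * 3453 = 1203025.2 N
Step 2: Pressure thrust = (Pe - Pa) * Ae = (5711 - 60737) * 2.05 = -112803.30 N
Step 3: Total thrust F = 1203025.2 + -112803.30 = 1090221.9 N

1090221.9


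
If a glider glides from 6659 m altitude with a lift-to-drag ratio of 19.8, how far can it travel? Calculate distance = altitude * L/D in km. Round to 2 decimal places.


Step 1: Glide distance = altitude * L/D = 6659 * 19.8 = 131848.2 m
Step 2: Convert to km: 131848.2 / 1000 = 131.85 km

131.85


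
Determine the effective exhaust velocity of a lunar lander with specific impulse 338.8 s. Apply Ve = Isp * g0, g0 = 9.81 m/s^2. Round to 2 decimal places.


Step 1: Ve = Isp * g0 = 338.8 * 9.81
Step 2: Ve = 3323.63 m/s

3323.63


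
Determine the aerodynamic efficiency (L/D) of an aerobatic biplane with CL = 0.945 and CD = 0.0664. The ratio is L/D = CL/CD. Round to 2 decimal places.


Step 1: L/D = CL / CD = 0.945 / 0.0664
Step 2: L/D = 14.23

14.23


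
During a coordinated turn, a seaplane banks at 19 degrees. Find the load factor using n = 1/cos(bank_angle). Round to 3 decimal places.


Step 1: Convert 19 degrees to radians = 0.331613
Step 2: cos(19 deg) = 0.945519
Step 3: n = 1 / 0.945519 = 1.058

1.058


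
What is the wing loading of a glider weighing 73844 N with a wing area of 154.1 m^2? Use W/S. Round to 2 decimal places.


Step 1: Wing loading = W / S = 73844 / 154.1
Step 2: Wing loading = 479.20 N/m^2

479.20


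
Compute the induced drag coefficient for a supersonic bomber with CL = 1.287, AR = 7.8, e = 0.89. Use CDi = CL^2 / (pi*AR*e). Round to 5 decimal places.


Step 1: CL^2 = 1.287^2 = 1.656369
Step 2: pi * AR * e = 3.14159 * 7.8 * 0.89 = 21.808936
Step 3: CDi = 1.656369 / 21.808936 = 0.07595

0.07595


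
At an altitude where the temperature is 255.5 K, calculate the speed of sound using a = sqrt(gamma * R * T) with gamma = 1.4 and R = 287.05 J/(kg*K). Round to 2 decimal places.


Step 1: gamma * R * T = 1.4 * 287.05 * 255.5 = 102677.785
Step 2: a = sqrt(102677.785) = 320.43 m/s

320.43


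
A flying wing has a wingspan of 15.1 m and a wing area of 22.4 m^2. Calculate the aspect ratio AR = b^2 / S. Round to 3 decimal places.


Step 1: b^2 = 15.1^2 = 228.01
Step 2: AR = 228.01 / 22.4 = 10.179

10.179


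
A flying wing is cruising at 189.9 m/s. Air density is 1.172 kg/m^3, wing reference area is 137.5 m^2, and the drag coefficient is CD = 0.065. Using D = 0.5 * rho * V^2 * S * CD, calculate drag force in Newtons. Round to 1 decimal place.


Step 1: Dynamic pressure q = 0.5 * 1.172 * 189.9^2 = 21132.3379 Pa
Step 2: Drag D = q * S * CD = 21132.3379 * 137.5 * 0.065
Step 3: D = 188870.3 N

188870.3


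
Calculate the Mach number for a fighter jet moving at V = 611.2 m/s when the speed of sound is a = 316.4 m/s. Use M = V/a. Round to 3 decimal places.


Step 1: M = V / a = 611.2 / 316.4
Step 2: M = 1.932

1.932


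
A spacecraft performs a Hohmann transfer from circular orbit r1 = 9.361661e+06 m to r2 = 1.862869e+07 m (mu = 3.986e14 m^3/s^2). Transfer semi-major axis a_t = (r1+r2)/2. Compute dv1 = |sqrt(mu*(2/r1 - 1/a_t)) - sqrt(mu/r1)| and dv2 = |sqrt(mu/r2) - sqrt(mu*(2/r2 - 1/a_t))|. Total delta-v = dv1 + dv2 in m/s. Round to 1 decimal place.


Step 1: Transfer semi-major axis a_t = (9.361661e+06 + 1.862869e+07) / 2 = 1.399518e+07 m
Step 2: v1 (circular at r1) = sqrt(mu/r1) = 6525.18 m/s
Step 3: v_t1 = sqrt(mu*(2/r1 - 1/a_t)) = 7528.25 m/s
Step 4: dv1 = |7528.25 - 6525.18| = 1003.08 m/s
Step 5: v2 (circular at r2) = 4625.7 m/s, v_t2 = 3783.25 m/s
Step 6: dv2 = |4625.7 - 3783.25| = 842.45 m/s
Step 7: Total delta-v = 1003.08 + 842.45 = 1845.5 m/s

1845.5


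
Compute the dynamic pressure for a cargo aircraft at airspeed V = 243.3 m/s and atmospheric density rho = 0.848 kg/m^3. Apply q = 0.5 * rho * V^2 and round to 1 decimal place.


Step 1: V^2 = 243.3^2 = 59194.89
Step 2: q = 0.5 * 0.848 * 59194.89
Step 3: q = 25098.6 Pa

25098.6


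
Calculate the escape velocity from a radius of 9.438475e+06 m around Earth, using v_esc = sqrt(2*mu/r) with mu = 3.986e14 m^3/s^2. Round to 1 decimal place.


Step 1: 2*mu/r = 2 * 3.986e14 / 9.438475e+06 = 84462797.2209
Step 2: v_esc = sqrt(84462797.2209) = 9190.4 m/s

9190.4


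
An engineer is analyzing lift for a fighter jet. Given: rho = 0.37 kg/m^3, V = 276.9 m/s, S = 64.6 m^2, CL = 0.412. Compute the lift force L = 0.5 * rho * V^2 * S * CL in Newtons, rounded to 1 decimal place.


Step 1: Calculate dynamic pressure q = 0.5 * 0.37 * 276.9^2 = 0.5 * 0.37 * 76673.61 = 14184.6178 Pa
Step 2: Multiply by wing area and lift coefficient: L = 14184.6178 * 64.6 * 0.412
Step 3: L = 916326.3131 * 0.412 = 377526.4 N

377526.4


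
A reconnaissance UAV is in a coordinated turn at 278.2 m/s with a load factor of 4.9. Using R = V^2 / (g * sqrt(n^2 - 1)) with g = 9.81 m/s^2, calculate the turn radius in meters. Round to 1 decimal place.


Step 1: V^2 = 278.2^2 = 77395.24
Step 2: n^2 - 1 = 4.9^2 - 1 = 23.01
Step 3: sqrt(23.01) = 4.796874
Step 4: R = 77395.24 / (9.81 * 4.796874) = 1644.7 m

1644.7


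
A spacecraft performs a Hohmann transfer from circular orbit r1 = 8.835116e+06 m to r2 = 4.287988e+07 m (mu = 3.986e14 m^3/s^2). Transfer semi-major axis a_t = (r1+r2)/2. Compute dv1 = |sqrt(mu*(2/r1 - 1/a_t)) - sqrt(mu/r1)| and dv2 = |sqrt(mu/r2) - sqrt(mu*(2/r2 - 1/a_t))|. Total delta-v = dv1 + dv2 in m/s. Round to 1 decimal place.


Step 1: Transfer semi-major axis a_t = (8.835116e+06 + 4.287988e+07) / 2 = 2.585750e+07 m
Step 2: v1 (circular at r1) = sqrt(mu/r1) = 6716.8 m/s
Step 3: v_t1 = sqrt(mu*(2/r1 - 1/a_t)) = 8649.6 m/s
Step 4: dv1 = |8649.6 - 6716.8| = 1932.8 m/s
Step 5: v2 (circular at r2) = 3048.89 m/s, v_t2 = 1782.19 m/s
Step 6: dv2 = |3048.89 - 1782.19| = 1266.7 m/s
Step 7: Total delta-v = 1932.8 + 1266.7 = 3199.5 m/s

3199.5


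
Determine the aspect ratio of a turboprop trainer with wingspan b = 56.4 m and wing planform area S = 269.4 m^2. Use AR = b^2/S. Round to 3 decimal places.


Step 1: b^2 = 56.4^2 = 3180.96
Step 2: AR = 3180.96 / 269.4 = 11.808

11.808


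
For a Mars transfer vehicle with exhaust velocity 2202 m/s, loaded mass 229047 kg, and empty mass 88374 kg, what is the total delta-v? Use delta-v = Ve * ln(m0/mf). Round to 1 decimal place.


Step 1: Mass ratio m0/mf = 229047 / 88374 = 2.591792
Step 2: ln(2.591792) = 0.952349
Step 3: delta-v = 2202 * 0.952349 = 2097.1 m/s

2097.1


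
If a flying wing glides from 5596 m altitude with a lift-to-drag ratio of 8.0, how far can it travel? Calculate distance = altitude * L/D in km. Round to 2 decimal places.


Step 1: Glide distance = altitude * L/D = 5596 * 8.0 = 44768.0 m
Step 2: Convert to km: 44768.0 / 1000 = 44.77 km

44.77


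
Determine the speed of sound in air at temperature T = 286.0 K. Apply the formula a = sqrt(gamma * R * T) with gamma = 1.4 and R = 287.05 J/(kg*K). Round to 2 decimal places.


Step 1: gamma * R * T = 1.4 * 287.05 * 286.0 = 114934.82
Step 2: a = sqrt(114934.82) = 339.02 m/s

339.02


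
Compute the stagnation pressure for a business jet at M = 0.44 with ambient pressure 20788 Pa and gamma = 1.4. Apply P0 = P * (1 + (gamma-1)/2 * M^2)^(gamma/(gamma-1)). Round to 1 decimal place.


Step 1: (gamma-1)/2 * M^2 = 0.2 * 0.1936 = 0.03872
Step 2: 1 + 0.03872 = 1.03872
Step 3: Exponent gamma/(gamma-1) = 3.5
Step 4: P0 = 20788 * 1.03872^3.5 = 23744.2 Pa

23744.2


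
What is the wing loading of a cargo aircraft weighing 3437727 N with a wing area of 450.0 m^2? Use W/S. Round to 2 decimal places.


Step 1: Wing loading = W / S = 3437727 / 450.0
Step 2: Wing loading = 7639.39 N/m^2

7639.39


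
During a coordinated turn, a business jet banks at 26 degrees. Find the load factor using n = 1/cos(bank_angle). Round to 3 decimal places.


Step 1: Convert 26 degrees to radians = 0.453786
Step 2: cos(26 deg) = 0.898794
Step 3: n = 1 / 0.898794 = 1.113

1.113


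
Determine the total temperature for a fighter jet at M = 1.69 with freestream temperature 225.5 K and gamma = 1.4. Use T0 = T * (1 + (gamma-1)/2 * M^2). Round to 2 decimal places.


Step 1: (gamma-1)/2 = 0.2
Step 2: M^2 = 2.8561
Step 3: 1 + 0.2 * 2.8561 = 1.57122
Step 4: T0 = 225.5 * 1.57122 = 354.31 K

354.31


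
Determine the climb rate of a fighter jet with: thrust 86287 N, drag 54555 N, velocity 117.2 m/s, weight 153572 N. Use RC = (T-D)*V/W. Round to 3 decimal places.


Step 1: Excess thrust = T - D = 86287 - 54555 = 31732 N
Step 2: Excess power = 31732 * 117.2 = 3718990.4 W
Step 3: RC = 3718990.4 / 153572 = 24.217 m/s

24.217


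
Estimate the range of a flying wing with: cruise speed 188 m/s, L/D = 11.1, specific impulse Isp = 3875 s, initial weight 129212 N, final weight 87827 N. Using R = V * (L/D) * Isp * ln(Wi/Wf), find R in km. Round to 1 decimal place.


Step 1: Coefficient = V * (L/D) * Isp = 188 * 11.1 * 3875 = 8086350.0 m
Step 2: Wi/Wf = 129212 / 87827 = 1.47121
Step 3: ln(1.47121) = 0.386085
Step 4: R = 8086350.0 * 0.386085 = 3122022.4 m = 3122.0 km

3122.0


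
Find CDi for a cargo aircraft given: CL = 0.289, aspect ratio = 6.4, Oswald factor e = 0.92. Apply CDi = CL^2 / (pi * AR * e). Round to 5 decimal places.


Step 1: CL^2 = 0.289^2 = 0.083521
Step 2: pi * AR * e = 3.14159 * 6.4 * 0.92 = 18.497698
Step 3: CDi = 0.083521 / 18.497698 = 0.00452

0.00452


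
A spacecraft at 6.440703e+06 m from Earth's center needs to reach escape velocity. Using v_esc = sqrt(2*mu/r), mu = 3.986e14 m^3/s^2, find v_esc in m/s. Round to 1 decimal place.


Step 1: 2*mu/r = 2 * 3.986e14 / 6.440703e+06 = 123775308.3786
Step 2: v_esc = sqrt(123775308.3786) = 11125.4 m/s

11125.4


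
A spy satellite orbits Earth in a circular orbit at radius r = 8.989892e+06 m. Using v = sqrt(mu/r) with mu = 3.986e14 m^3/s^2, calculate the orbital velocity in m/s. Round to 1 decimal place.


Step 1: mu / r = 3.986e14 / 8.989892e+06 = 44338686.16
Step 2: v = sqrt(44338686.16) = 6658.7 m/s

6658.7


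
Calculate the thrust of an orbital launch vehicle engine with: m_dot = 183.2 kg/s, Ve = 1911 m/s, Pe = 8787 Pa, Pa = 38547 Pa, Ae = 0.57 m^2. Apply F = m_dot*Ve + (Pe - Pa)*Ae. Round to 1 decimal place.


Step 1: Momentum thrust = m_dot * Ve = 183.2 * 1911 = 350095.2 N
Step 2: Pressure thrust = (Pe - Pa) * Ae = (8787 - 38547) * 0.57 = -16963.20 N
Step 3: Total thrust F = 350095.2 + -16963.20 = 333132.0 N

333132.0


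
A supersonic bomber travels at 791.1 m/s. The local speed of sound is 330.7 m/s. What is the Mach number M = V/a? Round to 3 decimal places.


Step 1: M = V / a = 791.1 / 330.7
Step 2: M = 2.392

2.392


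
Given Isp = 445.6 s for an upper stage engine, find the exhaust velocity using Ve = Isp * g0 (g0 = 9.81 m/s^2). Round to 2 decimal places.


Step 1: Ve = Isp * g0 = 445.6 * 9.81
Step 2: Ve = 4371.34 m/s

4371.34


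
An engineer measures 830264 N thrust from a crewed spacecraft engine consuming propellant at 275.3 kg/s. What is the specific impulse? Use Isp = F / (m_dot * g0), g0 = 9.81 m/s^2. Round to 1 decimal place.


Step 1: m_dot * g0 = 275.3 * 9.81 = 2700.69
Step 2: Isp = 830264 / 2700.69 = 307.4 s

307.4


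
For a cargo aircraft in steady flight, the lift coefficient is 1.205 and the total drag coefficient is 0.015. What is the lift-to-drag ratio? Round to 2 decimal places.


Step 1: L/D = CL / CD = 1.205 / 0.015
Step 2: L/D = 80.33

80.33


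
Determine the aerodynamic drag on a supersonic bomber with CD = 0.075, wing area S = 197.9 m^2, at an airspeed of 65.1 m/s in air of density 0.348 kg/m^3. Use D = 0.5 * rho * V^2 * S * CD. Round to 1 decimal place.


Step 1: Dynamic pressure q = 0.5 * 0.348 * 65.1^2 = 737.4137 Pa
Step 2: Drag D = q * S * CD = 737.4137 * 197.9 * 0.075
Step 3: D = 10945.1 N

10945.1


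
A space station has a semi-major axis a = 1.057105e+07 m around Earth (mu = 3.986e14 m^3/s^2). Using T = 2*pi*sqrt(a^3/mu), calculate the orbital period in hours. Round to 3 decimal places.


Step 1: a^3 / mu = 1.181284e+21 / 3.986e14 = 2.963583e+06
Step 2: sqrt(2.963583e+06) = 1721.506 s
Step 3: T = 2*pi * 1721.506 = 10816.54 s
Step 4: T in hours = 10816.54 / 3600 = 3.005 hours

3.005


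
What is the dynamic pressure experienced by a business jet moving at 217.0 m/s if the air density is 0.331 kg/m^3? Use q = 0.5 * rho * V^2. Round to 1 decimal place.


Step 1: V^2 = 217.0^2 = 47089.0
Step 2: q = 0.5 * 0.331 * 47089.0
Step 3: q = 7793.2 Pa

7793.2


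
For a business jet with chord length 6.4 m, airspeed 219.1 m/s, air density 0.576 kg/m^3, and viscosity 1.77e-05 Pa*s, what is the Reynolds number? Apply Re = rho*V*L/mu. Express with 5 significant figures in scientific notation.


Step 1: Numerator = rho * V * L = 0.576 * 219.1 * 6.4 = 807.69024
Step 2: Re = 807.69024 / 1.77e-05
Step 3: Re = 4.5632e+07

4.5632e+07


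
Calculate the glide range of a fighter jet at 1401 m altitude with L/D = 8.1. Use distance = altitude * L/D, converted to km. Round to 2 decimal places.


Step 1: Glide distance = altitude * L/D = 1401 * 8.1 = 11348.1 m
Step 2: Convert to km: 11348.1 / 1000 = 11.35 km

11.35


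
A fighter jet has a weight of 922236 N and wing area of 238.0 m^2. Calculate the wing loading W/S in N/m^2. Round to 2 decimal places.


Step 1: Wing loading = W / S = 922236 / 238.0
Step 2: Wing loading = 3874.94 N/m^2

3874.94


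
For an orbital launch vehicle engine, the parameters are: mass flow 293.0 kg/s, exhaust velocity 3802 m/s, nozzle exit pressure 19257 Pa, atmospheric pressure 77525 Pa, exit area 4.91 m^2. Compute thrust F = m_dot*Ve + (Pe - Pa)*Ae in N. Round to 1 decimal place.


Step 1: Momentum thrust = m_dot * Ve = 293.0 * 3802 = 1113986.0 N
Step 2: Pressure thrust = (Pe - Pa) * Ae = (19257 - 77525) * 4.91 = -286095.88 N
Step 3: Total thrust F = 1113986.0 + -286095.88 = 827890.1 N

827890.1


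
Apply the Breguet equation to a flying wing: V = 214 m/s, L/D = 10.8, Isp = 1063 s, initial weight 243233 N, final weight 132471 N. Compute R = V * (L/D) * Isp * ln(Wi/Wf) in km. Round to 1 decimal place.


Step 1: Coefficient = V * (L/D) * Isp = 214 * 10.8 * 1063 = 2456805.6 m
Step 2: Wi/Wf = 243233 / 132471 = 1.836123
Step 3: ln(1.836123) = 0.607656
Step 4: R = 2456805.6 * 0.607656 = 1492892.9 m = 1492.9 km

1492.9


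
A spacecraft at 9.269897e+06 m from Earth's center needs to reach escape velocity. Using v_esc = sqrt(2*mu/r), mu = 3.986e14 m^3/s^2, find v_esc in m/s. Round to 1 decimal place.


Step 1: 2*mu/r = 2 * 3.986e14 / 9.269897e+06 = 85998798.0449
Step 2: v_esc = sqrt(85998798.0449) = 9273.6 m/s

9273.6


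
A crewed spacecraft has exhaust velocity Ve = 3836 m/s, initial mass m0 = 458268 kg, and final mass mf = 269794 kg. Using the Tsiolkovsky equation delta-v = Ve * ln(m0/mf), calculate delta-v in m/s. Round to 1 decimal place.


Step 1: Mass ratio m0/mf = 458268 / 269794 = 1.698585
Step 2: ln(1.698585) = 0.529795
Step 3: delta-v = 3836 * 0.529795 = 2032.3 m/s

2032.3


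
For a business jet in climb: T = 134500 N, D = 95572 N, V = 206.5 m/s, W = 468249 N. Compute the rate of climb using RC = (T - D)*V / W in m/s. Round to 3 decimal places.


Step 1: Excess thrust = T - D = 134500 - 95572 = 38928 N
Step 2: Excess power = 38928 * 206.5 = 8038632.0 W
Step 3: RC = 8038632.0 / 468249 = 17.167 m/s

17.167


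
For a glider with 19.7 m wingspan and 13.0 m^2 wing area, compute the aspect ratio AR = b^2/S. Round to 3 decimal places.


Step 1: b^2 = 19.7^2 = 388.09
Step 2: AR = 388.09 / 13.0 = 29.853

29.853


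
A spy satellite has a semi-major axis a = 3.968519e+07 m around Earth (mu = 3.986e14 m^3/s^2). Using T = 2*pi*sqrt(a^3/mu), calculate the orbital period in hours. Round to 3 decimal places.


Step 1: a^3 / mu = 6.250077e+22 / 3.986e14 = 1.568007e+08
Step 2: sqrt(1.568007e+08) = 12522.0101 s
Step 3: T = 2*pi * 12522.0101 = 78678.11 s
Step 4: T in hours = 78678.11 / 3600 = 21.855 hours

21.855


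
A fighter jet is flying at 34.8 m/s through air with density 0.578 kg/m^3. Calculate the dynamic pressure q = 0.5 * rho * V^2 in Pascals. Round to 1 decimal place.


Step 1: V^2 = 34.8^2 = 1211.04
Step 2: q = 0.5 * 0.578 * 1211.04
Step 3: q = 350.0 Pa

350.0


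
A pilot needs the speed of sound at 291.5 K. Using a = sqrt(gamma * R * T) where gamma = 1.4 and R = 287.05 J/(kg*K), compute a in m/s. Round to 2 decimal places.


Step 1: gamma * R * T = 1.4 * 287.05 * 291.5 = 117145.105
Step 2: a = sqrt(117145.105) = 342.26 m/s

342.26


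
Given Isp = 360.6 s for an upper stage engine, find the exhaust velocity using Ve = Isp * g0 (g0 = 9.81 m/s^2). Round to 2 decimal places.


Step 1: Ve = Isp * g0 = 360.6 * 9.81
Step 2: Ve = 3537.49 m/s

3537.49


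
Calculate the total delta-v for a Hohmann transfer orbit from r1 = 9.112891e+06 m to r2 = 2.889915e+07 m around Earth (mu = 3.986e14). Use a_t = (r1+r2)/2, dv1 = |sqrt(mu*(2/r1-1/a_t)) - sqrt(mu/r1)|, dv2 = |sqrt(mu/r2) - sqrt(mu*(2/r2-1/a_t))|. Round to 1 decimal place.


Step 1: Transfer semi-major axis a_t = (9.112891e+06 + 2.889915e+07) / 2 = 1.900602e+07 m
Step 2: v1 (circular at r1) = sqrt(mu/r1) = 6613.64 m/s
Step 3: v_t1 = sqrt(mu*(2/r1 - 1/a_t)) = 8155.25 m/s
Step 4: dv1 = |8155.25 - 6613.64| = 1541.61 m/s
Step 5: v2 (circular at r2) = 3713.86 m/s, v_t2 = 2571.63 m/s
Step 6: dv2 = |3713.86 - 2571.63| = 1142.23 m/s
Step 7: Total delta-v = 1541.61 + 1142.23 = 2683.8 m/s

2683.8


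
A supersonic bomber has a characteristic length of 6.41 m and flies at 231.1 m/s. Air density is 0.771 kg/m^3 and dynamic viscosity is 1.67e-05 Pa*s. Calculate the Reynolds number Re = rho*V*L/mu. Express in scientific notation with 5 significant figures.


Step 1: Numerator = rho * V * L = 0.771 * 231.1 * 6.41 = 1142.121621
Step 2: Re = 1142.121621 / 1.67e-05
Step 3: Re = 6.8391e+07

6.8391e+07


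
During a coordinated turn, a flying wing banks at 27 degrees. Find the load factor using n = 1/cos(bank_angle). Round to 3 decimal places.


Step 1: Convert 27 degrees to radians = 0.471239
Step 2: cos(27 deg) = 0.891007
Step 3: n = 1 / 0.891007 = 1.122

1.122


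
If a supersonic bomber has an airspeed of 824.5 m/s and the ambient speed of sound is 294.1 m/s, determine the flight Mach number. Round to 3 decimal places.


Step 1: M = V / a = 824.5 / 294.1
Step 2: M = 2.803

2.803


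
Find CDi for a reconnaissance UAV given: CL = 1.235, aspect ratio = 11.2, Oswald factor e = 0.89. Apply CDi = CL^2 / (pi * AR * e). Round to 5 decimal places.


Step 1: CL^2 = 1.235^2 = 1.525225
Step 2: pi * AR * e = 3.14159 * 11.2 * 0.89 = 31.315396
Step 3: CDi = 1.525225 / 31.315396 = 0.04871

0.04871


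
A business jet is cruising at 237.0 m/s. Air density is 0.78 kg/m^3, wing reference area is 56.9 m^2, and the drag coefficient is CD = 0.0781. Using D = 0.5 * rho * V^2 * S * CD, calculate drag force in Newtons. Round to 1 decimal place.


Step 1: Dynamic pressure q = 0.5 * 0.78 * 237.0^2 = 21905.91 Pa
Step 2: Drag D = q * S * CD = 21905.91 * 56.9 * 0.0781
Step 3: D = 97347.5 N

97347.5


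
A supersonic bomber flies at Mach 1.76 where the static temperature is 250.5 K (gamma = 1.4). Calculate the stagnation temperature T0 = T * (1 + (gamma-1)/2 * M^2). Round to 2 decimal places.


Step 1: (gamma-1)/2 = 0.2
Step 2: M^2 = 3.0976
Step 3: 1 + 0.2 * 3.0976 = 1.61952
Step 4: T0 = 250.5 * 1.61952 = 405.69 K

405.69


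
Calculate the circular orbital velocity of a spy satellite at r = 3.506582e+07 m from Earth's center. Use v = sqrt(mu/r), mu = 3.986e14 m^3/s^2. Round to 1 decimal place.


Step 1: mu / r = 3.986e14 / 3.506582e+07 = 11367194.6072
Step 2: v = sqrt(11367194.6072) = 3371.5 m/s

3371.5


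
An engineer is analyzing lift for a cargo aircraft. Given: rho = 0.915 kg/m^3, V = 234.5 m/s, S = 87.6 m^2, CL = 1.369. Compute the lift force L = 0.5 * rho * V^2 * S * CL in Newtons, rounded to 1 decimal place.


Step 1: Calculate dynamic pressure q = 0.5 * 0.915 * 234.5^2 = 0.5 * 0.915 * 54990.25 = 25158.0394 Pa
Step 2: Multiply by wing area and lift coefficient: L = 25158.0394 * 87.6 * 1.369
Step 3: L = 2203844.2492 * 1.369 = 3017062.8 N

3017062.8


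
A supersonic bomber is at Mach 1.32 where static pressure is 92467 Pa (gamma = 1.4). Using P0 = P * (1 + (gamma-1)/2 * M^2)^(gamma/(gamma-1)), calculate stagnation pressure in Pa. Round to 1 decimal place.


Step 1: (gamma-1)/2 * M^2 = 0.2 * 1.7424 = 0.34848
Step 2: 1 + 0.34848 = 1.34848
Step 3: Exponent gamma/(gamma-1) = 3.5
Step 4: P0 = 92467 * 1.34848^3.5 = 263295.0 Pa

263295.0


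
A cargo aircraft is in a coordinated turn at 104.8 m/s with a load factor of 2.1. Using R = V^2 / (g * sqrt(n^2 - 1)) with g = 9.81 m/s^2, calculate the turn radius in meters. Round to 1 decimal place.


Step 1: V^2 = 104.8^2 = 10983.04
Step 2: n^2 - 1 = 2.1^2 - 1 = 3.41
Step 3: sqrt(3.41) = 1.846619
Step 4: R = 10983.04 / (9.81 * 1.846619) = 606.3 m

606.3


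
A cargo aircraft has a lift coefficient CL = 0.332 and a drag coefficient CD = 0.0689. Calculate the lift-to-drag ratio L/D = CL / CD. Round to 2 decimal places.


Step 1: L/D = CL / CD = 0.332 / 0.0689
Step 2: L/D = 4.82

4.82


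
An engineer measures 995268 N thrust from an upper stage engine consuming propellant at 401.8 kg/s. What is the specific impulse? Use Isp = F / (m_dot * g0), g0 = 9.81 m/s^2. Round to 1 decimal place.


Step 1: m_dot * g0 = 401.8 * 9.81 = 3941.66
Step 2: Isp = 995268 / 3941.66 = 252.5 s

252.5


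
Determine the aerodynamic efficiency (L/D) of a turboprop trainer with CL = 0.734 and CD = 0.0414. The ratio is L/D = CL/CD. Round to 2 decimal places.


Step 1: L/D = CL / CD = 0.734 / 0.0414
Step 2: L/D = 17.73

17.73


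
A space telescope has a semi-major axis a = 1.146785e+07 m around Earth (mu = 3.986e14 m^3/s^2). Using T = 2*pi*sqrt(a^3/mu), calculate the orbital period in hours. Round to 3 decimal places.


Step 1: a^3 / mu = 1.508155e+21 / 3.986e14 = 3.783630e+06
Step 2: sqrt(3.783630e+06) = 1945.1556 s
Step 3: T = 2*pi * 1945.1556 = 12221.77 s
Step 4: T in hours = 12221.77 / 3600 = 3.395 hours

3.395


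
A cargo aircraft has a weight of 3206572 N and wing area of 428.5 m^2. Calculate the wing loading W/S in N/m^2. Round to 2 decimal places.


Step 1: Wing loading = W / S = 3206572 / 428.5
Step 2: Wing loading = 7483.25 N/m^2

7483.25


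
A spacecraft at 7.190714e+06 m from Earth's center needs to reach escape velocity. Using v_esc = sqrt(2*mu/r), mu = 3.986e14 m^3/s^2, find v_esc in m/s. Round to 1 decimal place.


Step 1: 2*mu/r = 2 * 3.986e14 / 7.190714e+06 = 110865207.5441
Step 2: v_esc = sqrt(110865207.5441) = 10529.3 m/s

10529.3


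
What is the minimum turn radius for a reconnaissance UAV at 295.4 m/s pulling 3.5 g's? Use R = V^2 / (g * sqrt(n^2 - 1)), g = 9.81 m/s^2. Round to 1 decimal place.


Step 1: V^2 = 295.4^2 = 87261.16
Step 2: n^2 - 1 = 3.5^2 - 1 = 11.25
Step 3: sqrt(11.25) = 3.354102
Step 4: R = 87261.16 / (9.81 * 3.354102) = 2652.0 m

2652.0


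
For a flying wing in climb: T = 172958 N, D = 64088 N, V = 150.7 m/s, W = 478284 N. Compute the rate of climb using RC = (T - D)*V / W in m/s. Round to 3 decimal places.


Step 1: Excess thrust = T - D = 172958 - 64088 = 108870 N
Step 2: Excess power = 108870 * 150.7 = 16406709.0 W
Step 3: RC = 16406709.0 / 478284 = 34.303 m/s

34.303


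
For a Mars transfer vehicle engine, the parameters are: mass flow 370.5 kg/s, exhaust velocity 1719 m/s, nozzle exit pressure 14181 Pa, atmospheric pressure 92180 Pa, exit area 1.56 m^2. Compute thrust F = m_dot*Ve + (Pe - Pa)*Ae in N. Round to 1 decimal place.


Step 1: Momentum thrust = m_dot * Ve = 370.5 * 1719 = 636889.5 N
Step 2: Pressure thrust = (Pe - Pa) * Ae = (14181 - 92180) * 1.56 = -121678.44 N
Step 3: Total thrust F = 636889.5 + -121678.44 = 515211.1 N

515211.1


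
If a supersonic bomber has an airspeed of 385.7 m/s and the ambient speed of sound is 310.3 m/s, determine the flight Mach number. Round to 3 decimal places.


Step 1: M = V / a = 385.7 / 310.3
Step 2: M = 1.243

1.243


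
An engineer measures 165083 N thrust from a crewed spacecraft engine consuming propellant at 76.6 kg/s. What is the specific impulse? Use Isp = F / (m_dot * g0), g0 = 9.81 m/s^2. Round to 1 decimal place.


Step 1: m_dot * g0 = 76.6 * 9.81 = 751.45
Step 2: Isp = 165083 / 751.45 = 219.7 s

219.7


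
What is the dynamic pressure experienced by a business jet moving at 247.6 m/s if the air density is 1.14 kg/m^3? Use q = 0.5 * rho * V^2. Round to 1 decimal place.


Step 1: V^2 = 247.6^2 = 61305.76
Step 2: q = 0.5 * 1.14 * 61305.76
Step 3: q = 34944.3 Pa

34944.3


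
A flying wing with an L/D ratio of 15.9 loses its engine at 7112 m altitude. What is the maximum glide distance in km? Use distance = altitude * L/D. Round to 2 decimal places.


Step 1: Glide distance = altitude * L/D = 7112 * 15.9 = 113080.8 m
Step 2: Convert to km: 113080.8 / 1000 = 113.08 km

113.08


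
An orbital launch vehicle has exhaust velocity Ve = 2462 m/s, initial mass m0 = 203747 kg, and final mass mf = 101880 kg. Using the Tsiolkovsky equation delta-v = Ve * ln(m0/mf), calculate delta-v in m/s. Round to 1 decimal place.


Step 1: Mass ratio m0/mf = 203747 / 101880 = 1.999872
Step 2: ln(1.999872) = 0.693083
Step 3: delta-v = 2462 * 0.693083 = 1706.4 m/s

1706.4


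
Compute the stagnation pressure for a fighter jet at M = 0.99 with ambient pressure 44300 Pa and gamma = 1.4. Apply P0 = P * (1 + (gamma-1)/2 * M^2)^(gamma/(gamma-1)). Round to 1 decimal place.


Step 1: (gamma-1)/2 * M^2 = 0.2 * 0.9801 = 0.19602
Step 2: 1 + 0.19602 = 1.19602
Step 3: Exponent gamma/(gamma-1) = 3.5
Step 4: P0 = 44300 * 1.19602^3.5 = 82887.4 Pa

82887.4


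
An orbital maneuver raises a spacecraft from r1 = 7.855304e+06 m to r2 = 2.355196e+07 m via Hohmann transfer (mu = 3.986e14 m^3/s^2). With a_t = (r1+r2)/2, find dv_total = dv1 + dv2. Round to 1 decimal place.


Step 1: Transfer semi-major axis a_t = (7.855304e+06 + 2.355196e+07) / 2 = 1.570363e+07 m
Step 2: v1 (circular at r1) = sqrt(mu/r1) = 7123.4 m/s
Step 3: v_t1 = sqrt(mu*(2/r1 - 1/a_t)) = 8723.7 m/s
Step 4: dv1 = |8723.7 - 7123.4| = 1600.3 m/s
Step 5: v2 (circular at r2) = 4113.91 m/s, v_t2 = 2909.62 m/s
Step 6: dv2 = |4113.91 - 2909.62| = 1204.29 m/s
Step 7: Total delta-v = 1600.3 + 1204.29 = 2804.6 m/s

2804.6


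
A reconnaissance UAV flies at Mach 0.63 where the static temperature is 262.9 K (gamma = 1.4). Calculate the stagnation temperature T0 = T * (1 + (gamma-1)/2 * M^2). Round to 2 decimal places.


Step 1: (gamma-1)/2 = 0.2
Step 2: M^2 = 0.3969
Step 3: 1 + 0.2 * 0.3969 = 1.07938
Step 4: T0 = 262.9 * 1.07938 = 283.77 K

283.77


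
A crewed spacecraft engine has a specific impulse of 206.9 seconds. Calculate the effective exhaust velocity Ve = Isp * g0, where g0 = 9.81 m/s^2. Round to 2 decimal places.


Step 1: Ve = Isp * g0 = 206.9 * 9.81
Step 2: Ve = 2029.69 m/s

2029.69


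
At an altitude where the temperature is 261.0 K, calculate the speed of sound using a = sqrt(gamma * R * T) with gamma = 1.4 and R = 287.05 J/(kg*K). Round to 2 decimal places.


Step 1: gamma * R * T = 1.4 * 287.05 * 261.0 = 104888.07
Step 2: a = sqrt(104888.07) = 323.86 m/s

323.86


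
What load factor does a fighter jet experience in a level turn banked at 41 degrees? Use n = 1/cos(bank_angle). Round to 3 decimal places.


Step 1: Convert 41 degrees to radians = 0.715585
Step 2: cos(41 deg) = 0.75471
Step 3: n = 1 / 0.75471 = 1.325

1.325


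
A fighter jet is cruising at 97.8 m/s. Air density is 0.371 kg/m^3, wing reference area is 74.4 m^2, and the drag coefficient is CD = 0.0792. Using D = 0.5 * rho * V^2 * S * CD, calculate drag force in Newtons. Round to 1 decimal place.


Step 1: Dynamic pressure q = 0.5 * 0.371 * 97.8^2 = 1774.2778 Pa
Step 2: Drag D = q * S * CD = 1774.2778 * 74.4 * 0.0792
Step 3: D = 10454.9 N

10454.9


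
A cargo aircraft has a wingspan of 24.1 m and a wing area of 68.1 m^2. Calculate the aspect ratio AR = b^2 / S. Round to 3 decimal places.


Step 1: b^2 = 24.1^2 = 580.81
Step 2: AR = 580.81 / 68.1 = 8.529

8.529


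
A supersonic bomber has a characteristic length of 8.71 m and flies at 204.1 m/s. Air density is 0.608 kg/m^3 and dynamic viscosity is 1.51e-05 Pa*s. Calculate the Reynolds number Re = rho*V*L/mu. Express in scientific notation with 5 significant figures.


Step 1: Numerator = rho * V * L = 0.608 * 204.1 * 8.71 = 1080.848288
Step 2: Re = 1080.848288 / 1.51e-05
Step 3: Re = 7.1579e+07

7.1579e+07


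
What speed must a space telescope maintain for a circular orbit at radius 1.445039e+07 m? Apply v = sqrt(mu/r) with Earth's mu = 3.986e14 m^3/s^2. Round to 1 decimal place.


Step 1: mu / r = 3.986e14 / 1.445039e+07 = 27584030.604
Step 2: v = sqrt(27584030.604) = 5252.1 m/s

5252.1


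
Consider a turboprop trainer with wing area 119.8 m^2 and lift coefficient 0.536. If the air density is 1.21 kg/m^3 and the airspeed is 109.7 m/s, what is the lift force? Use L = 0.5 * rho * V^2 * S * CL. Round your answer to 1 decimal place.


Step 1: Calculate dynamic pressure q = 0.5 * 1.21 * 109.7^2 = 0.5 * 1.21 * 12034.09 = 7280.6245 Pa
Step 2: Multiply by wing area and lift coefficient: L = 7280.6245 * 119.8 * 0.536
Step 3: L = 872218.8091 * 0.536 = 467509.3 N

467509.3


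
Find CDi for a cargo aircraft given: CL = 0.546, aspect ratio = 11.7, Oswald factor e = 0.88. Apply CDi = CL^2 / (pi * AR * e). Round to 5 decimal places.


Step 1: CL^2 = 0.546^2 = 0.298116
Step 2: pi * AR * e = 3.14159 * 11.7 * 0.88 = 32.345838
Step 3: CDi = 0.298116 / 32.345838 = 0.00922

0.00922


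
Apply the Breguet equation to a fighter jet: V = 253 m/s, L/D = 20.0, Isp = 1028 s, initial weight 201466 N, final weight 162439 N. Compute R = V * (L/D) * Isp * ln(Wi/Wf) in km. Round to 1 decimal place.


Step 1: Coefficient = V * (L/D) * Isp = 253 * 20.0 * 1028 = 5201680.0 m
Step 2: Wi/Wf = 201466 / 162439 = 1.240256
Step 3: ln(1.240256) = 0.215318
Step 4: R = 5201680.0 * 0.215318 = 1120015.8 m = 1120.0 km

1120.0


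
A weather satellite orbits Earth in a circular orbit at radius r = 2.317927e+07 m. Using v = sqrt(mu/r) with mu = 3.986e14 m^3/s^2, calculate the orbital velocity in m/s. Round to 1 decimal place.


Step 1: mu / r = 3.986e14 / 2.317927e+07 = 17196400.0592
Step 2: v = sqrt(17196400.0592) = 4146.9 m/s

4146.9


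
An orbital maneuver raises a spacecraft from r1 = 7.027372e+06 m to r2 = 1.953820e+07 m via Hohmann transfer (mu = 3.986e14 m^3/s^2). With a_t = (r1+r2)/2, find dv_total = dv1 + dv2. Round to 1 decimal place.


Step 1: Transfer semi-major axis a_t = (7.027372e+06 + 1.953820e+07) / 2 = 1.328279e+07 m
Step 2: v1 (circular at r1) = sqrt(mu/r1) = 7531.34 m/s
Step 3: v_t1 = sqrt(mu*(2/r1 - 1/a_t)) = 9134.19 m/s
Step 4: dv1 = |9134.19 - 7531.34| = 1602.85 m/s
Step 5: v2 (circular at r2) = 4516.75 m/s, v_t2 = 3285.32 m/s
Step 6: dv2 = |4516.75 - 3285.32| = 1231.43 m/s
Step 7: Total delta-v = 1602.85 + 1231.43 = 2834.3 m/s

2834.3


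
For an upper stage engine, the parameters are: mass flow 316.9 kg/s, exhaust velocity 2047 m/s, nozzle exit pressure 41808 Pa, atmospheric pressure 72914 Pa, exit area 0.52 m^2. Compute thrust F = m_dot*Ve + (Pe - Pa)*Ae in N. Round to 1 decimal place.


Step 1: Momentum thrust = m_dot * Ve = 316.9 * 2047 = 648694.3 N
Step 2: Pressure thrust = (Pe - Pa) * Ae = (41808 - 72914) * 0.52 = -16175.12 N
Step 3: Total thrust F = 648694.3 + -16175.12 = 632519.2 N

632519.2


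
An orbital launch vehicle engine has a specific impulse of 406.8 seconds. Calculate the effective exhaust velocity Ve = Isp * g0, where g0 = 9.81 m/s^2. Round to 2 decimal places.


Step 1: Ve = Isp * g0 = 406.8 * 9.81
Step 2: Ve = 3990.71 m/s

3990.71


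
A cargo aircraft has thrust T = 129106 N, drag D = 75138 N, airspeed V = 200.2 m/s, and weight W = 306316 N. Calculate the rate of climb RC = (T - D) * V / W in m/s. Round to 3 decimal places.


Step 1: Excess thrust = T - D = 129106 - 75138 = 53968 N
Step 2: Excess power = 53968 * 200.2 = 10804393.6 W
Step 3: RC = 10804393.6 / 306316 = 35.272 m/s

35.272


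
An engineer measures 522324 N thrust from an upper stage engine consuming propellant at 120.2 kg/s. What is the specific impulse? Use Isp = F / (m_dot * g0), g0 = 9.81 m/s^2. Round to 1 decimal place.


Step 1: m_dot * g0 = 120.2 * 9.81 = 1179.16
Step 2: Isp = 522324 / 1179.16 = 443.0 s

443.0


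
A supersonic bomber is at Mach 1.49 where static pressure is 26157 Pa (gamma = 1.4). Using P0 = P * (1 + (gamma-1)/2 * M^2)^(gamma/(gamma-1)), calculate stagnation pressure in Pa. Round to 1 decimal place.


Step 1: (gamma-1)/2 * M^2 = 0.2 * 2.2201 = 0.44402
Step 2: 1 + 0.44402 = 1.44402
Step 3: Exponent gamma/(gamma-1) = 3.5
Step 4: P0 = 26157 * 1.44402^3.5 = 94644.2 Pa

94644.2


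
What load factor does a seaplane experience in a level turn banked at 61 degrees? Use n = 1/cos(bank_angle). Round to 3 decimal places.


Step 1: Convert 61 degrees to radians = 1.064651
Step 2: cos(61 deg) = 0.48481
Step 3: n = 1 / 0.48481 = 2.063

2.063


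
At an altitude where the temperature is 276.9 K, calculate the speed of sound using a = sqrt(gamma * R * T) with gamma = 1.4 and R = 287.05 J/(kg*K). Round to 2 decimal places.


Step 1: gamma * R * T = 1.4 * 287.05 * 276.9 = 111277.803
Step 2: a = sqrt(111277.803) = 333.58 m/s

333.58


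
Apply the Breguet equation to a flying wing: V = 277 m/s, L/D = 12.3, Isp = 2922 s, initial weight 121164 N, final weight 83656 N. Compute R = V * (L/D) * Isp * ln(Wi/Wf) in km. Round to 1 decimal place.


Step 1: Coefficient = V * (L/D) * Isp = 277 * 12.3 * 2922 = 9955546.2 m
Step 2: Wi/Wf = 121164 / 83656 = 1.44836
Step 3: ln(1.44836) = 0.370432
Step 4: R = 9955546.2 * 0.370432 = 3687851.4 m = 3687.9 km

3687.9


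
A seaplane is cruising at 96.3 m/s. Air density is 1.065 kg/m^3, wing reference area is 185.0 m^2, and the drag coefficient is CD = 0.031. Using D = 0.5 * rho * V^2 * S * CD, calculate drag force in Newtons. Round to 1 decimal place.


Step 1: Dynamic pressure q = 0.5 * 1.065 * 96.3^2 = 4938.2399 Pa
Step 2: Drag D = q * S * CD = 4938.2399 * 185.0 * 0.031
Step 3: D = 28320.8 N

28320.8


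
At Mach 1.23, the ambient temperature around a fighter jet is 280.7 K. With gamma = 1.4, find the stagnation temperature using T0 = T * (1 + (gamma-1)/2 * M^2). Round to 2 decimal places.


Step 1: (gamma-1)/2 = 0.2
Step 2: M^2 = 1.5129
Step 3: 1 + 0.2 * 1.5129 = 1.30258
Step 4: T0 = 280.7 * 1.30258 = 365.63 K

365.63


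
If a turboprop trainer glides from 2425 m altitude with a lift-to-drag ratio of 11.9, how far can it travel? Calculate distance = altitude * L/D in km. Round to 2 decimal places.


Step 1: Glide distance = altitude * L/D = 2425 * 11.9 = 28857.5 m
Step 2: Convert to km: 28857.5 / 1000 = 28.86 km

28.86


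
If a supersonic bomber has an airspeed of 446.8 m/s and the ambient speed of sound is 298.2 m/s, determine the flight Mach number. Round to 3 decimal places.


Step 1: M = V / a = 446.8 / 298.2
Step 2: M = 1.498

1.498


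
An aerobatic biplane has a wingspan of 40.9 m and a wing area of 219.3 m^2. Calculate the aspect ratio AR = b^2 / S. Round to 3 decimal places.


Step 1: b^2 = 40.9^2 = 1672.81
Step 2: AR = 1672.81 / 219.3 = 7.628

7.628


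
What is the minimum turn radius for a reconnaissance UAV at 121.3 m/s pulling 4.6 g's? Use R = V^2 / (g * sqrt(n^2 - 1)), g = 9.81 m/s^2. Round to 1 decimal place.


Step 1: V^2 = 121.3^2 = 14713.69
Step 2: n^2 - 1 = 4.6^2 - 1 = 20.16
Step 3: sqrt(20.16) = 4.489989
Step 4: R = 14713.69 / (9.81 * 4.489989) = 334.0 m

334.0


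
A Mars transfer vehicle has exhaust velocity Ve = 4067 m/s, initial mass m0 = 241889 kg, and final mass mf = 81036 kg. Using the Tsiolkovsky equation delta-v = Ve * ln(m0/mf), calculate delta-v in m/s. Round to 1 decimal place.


Step 1: Mass ratio m0/mf = 241889 / 81036 = 2.984957
Step 2: ln(2.984957) = 1.093585
Step 3: delta-v = 4067 * 1.093585 = 4447.6 m/s

4447.6


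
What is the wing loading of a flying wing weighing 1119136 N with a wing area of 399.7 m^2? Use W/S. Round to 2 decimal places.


Step 1: Wing loading = W / S = 1119136 / 399.7
Step 2: Wing loading = 2799.94 N/m^2

2799.94


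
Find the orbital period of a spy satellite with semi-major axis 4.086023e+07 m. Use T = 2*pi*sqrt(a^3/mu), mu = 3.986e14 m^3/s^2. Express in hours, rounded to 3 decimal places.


Step 1: a^3 / mu = 6.821854e+22 / 3.986e14 = 1.711454e+08
Step 2: sqrt(1.711454e+08) = 13082.2536 s
Step 3: T = 2*pi * 13082.2536 = 82198.22 s
Step 4: T in hours = 82198.22 / 3600 = 22.833 hours

22.833


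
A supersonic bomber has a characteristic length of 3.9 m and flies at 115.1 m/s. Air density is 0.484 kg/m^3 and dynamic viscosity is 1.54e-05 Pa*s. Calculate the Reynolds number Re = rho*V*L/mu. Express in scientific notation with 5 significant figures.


Step 1: Numerator = rho * V * L = 0.484 * 115.1 * 3.9 = 217.26276
Step 2: Re = 217.26276 / 1.54e-05
Step 3: Re = 1.4108e+07

1.4108e+07
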